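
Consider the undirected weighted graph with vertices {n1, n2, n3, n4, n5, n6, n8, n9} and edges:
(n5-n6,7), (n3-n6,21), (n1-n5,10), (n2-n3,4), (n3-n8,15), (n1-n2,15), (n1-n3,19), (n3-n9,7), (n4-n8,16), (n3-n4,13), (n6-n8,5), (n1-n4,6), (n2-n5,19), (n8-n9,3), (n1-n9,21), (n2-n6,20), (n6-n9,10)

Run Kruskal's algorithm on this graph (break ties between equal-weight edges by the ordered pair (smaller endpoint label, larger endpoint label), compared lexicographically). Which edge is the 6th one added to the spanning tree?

n5-n6

Sort edges by weight, then run Kruskal:
n8-n9 (3): add — endpoints in different components.
n2-n3 (4): add — endpoints in different components.
n6-n8 (5): add — endpoints in different components.
n1-n4 (6): add — endpoints in different components.
n3-n9 (7): add — endpoints in different components.
n5-n6 (7): add — endpoints in different components.
n1-n5 (10): add — endpoints in different components.
The 6th edge added is n5-n6.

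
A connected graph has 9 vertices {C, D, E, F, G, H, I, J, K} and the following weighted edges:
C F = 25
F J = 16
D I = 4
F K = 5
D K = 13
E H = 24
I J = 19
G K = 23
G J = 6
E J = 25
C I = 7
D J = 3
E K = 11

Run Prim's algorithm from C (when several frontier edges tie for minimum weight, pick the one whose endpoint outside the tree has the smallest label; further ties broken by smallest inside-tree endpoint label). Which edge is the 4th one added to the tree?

Prim's algorithm from C:
Step 1: frontier [C I 7, C F 25] → take C I (7); add I.
Step 2: frontier [C F 25, D I 4, I J 19] → take D I (4); add D.
Step 3: frontier [C F 25, D J 3, D K 13, I J 19] → take D J (3); add J.
Step 4: frontier [C F 25, D K 13, G J 6, F J 16, E J 25] → take G J (6); add G.
Step 5: frontier [C F 25, D K 13, G K 23, F J 16, E J 25] → take D K (13); add K.
Step 6: frontier [C F 25, F J 16, E J 25, F K 5, E K 11] → take F K (5); add F.
Step 7: frontier [E J 25, E K 11] → take E K (11); add E.
Step 8: frontier [E H 24] → take E H (24); add H.
The 4th edge added is G J.

G-J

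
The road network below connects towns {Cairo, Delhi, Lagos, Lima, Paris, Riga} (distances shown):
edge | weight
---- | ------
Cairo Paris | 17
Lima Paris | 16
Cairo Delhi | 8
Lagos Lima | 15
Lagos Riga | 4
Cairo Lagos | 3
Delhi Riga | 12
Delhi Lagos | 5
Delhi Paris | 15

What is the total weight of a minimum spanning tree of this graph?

42

Grow the tree from Cairo using Prim:
Step 1: frontier [Cairo Lagos 3, Cairo Delhi 8, Cairo Paris 17] → take Cairo Lagos (3); add Lagos.
Step 2: frontier [Cairo Delhi 8, Cairo Paris 17, Lagos Riga 4, Delhi Lagos 5, Lagos Lima 15] → take Lagos Riga (4); add Riga.
Step 3: frontier [Cairo Delhi 8, Cairo Paris 17, Delhi Lagos 5, Lagos Lima 15, Delhi Riga 12] → take Delhi Lagos (5); add Delhi.
Step 4: frontier [Cairo Paris 17, Delhi Paris 15, Lagos Lima 15] → take Lagos Lima (15); add Lima.
Step 5: frontier [Cairo Paris 17, Delhi Paris 15, Lima Paris 16] → take Delhi Paris (15); add Paris.
MST edges: Cairo Lagos, Lagos Riga, Delhi Lagos, Lagos Lima, Delhi Paris; total weight 3+4+5+15+15 = 42.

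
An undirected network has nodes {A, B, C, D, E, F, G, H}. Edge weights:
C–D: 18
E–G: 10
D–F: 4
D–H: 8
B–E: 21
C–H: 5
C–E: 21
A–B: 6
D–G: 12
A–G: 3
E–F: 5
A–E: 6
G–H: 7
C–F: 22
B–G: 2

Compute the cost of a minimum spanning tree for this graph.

32

Sort edges by weight, then run Kruskal:
B–G (2): add — endpoints in different components.
A–G (3): add — endpoints in different components.
D–F (4): add — endpoints in different components.
C–H (5): add — endpoints in different components.
E–F (5): add — endpoints in different components.
A–B (6): skip — A and B already connected.
A–E (6): add — endpoints in different components.
G–H (7): add — endpoints in different components.
MST edges: B–G, A–G, D–F, C–H, E–F, A–E, G–H; total weight 2+3+4+5+5+6+7 = 32.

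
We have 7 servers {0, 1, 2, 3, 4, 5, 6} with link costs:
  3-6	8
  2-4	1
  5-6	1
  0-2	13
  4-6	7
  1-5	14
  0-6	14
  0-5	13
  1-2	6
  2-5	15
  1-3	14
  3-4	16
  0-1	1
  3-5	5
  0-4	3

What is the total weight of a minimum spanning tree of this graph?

Sort edges by weight, then run Kruskal:
0-1 (1): add. Components now {0,1} {2} {3} {4} {5} {6}
2-4 (1): add. Components now {0,1} {2,4} {3} {5} {6}
5-6 (1): add. Components now {0,1} {2,4} {3} {5,6}
0-4 (3): add. Components now {0,1,2,4} {3} {5,6}
3-5 (5): add. Components now {0,1,2,4} {3,5,6}
1-2 (6): skip — 1 and 2 already connected.
4-6 (7): add. Components now {0,1,2,3,4,5,6}
MST edges: 0-1, 2-4, 5-6, 0-4, 3-5, 4-6; total weight 1+1+1+3+5+7 = 18.

18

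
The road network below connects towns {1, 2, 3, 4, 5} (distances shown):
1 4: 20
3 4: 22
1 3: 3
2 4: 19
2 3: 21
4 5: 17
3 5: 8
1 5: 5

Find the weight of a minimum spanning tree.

44

Prim, starting at 4.
Step 1: frontier [4 5 17, 2 4 19, 1 4 20, 3 4 22] → take 4 5 (17); add 5.
Step 2: frontier [2 4 19, 1 4 20, 3 4 22, 1 5 5, 3 5 8] → take 1 5 (5); add 1.
Step 3: frontier [1 3 3, 2 4 19, 3 4 22, 3 5 8] → take 1 3 (3); add 3.
Step 4: frontier [2 3 21, 2 4 19] → take 2 4 (19); add 2.
MST edges: 4 5, 1 5, 1 3, 2 4; total weight 17+5+3+19 = 44.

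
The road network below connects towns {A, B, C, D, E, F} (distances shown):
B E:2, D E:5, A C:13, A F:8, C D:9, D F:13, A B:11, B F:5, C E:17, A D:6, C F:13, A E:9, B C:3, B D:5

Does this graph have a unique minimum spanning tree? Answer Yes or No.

Kruskal: consider edges lightest-first.
B E (2): add. Components now {A} {B,E} {C} {D} {F}
B C (3): add. Components now {A} {B,C,E} {D} {F}
B D (5): add. Components now {A} {B,C,D,E} {F}
B F (5): add. Components now {A} {B,C,D,E,F}
D E (5): skip — D and E already connected.
A D (6): add. Components now {A,B,C,D,E,F}
Non-tree edge D E has weight 5, equal to the heaviest edge on its tree cycle — swapping gives another MST of the same weight. Not unique.

No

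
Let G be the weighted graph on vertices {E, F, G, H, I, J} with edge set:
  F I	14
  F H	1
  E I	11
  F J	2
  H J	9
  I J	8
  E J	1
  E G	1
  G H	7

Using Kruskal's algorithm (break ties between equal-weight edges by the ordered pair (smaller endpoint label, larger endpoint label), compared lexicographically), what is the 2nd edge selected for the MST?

Kruskal: consider edges lightest-first.
E G (1): add — endpoints in different components.
E J (1): add — endpoints in different components.
F H (1): add — endpoints in different components.
F J (2): add — endpoints in different components.
G H (7): skip — G and H already connected.
I J (8): add — endpoints in different components.
The 2nd edge added is E J.

E-J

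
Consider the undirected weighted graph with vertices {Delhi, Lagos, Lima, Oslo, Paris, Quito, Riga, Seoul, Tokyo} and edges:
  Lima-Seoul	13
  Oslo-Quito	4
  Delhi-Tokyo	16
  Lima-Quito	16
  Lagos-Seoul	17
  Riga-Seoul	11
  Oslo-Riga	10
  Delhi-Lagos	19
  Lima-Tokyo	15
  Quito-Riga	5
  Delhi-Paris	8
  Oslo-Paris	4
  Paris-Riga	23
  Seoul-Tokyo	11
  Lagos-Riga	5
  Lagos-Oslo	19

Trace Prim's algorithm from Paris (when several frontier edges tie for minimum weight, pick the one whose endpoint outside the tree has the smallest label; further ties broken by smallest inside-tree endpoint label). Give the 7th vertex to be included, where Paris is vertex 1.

Seoul

Prim's algorithm from Paris:
Step 1: cheapest edge leaving the tree is Oslo-Paris (4); add Oslo.
Step 2: cheapest edge leaving the tree is Oslo-Quito (4); add Quito.
Step 3: cheapest edge leaving the tree is Quito-Riga (5); add Riga.
Step 4: cheapest edge leaving the tree is Lagos-Riga (5); add Lagos.
Step 5: cheapest edge leaving the tree is Delhi-Paris (8); add Delhi.
Step 6: cheapest edge leaving the tree is Riga-Seoul (11); add Seoul.
Step 7: cheapest edge leaving the tree is Seoul-Tokyo (11); add Tokyo.
Step 8: cheapest edge leaving the tree is Lima-Seoul (13); add Lima.
Vertex order: Paris, Oslo, Quito, Riga, Lagos, Delhi, Seoul, Tokyo, Lima. The 7th vertex is Seoul.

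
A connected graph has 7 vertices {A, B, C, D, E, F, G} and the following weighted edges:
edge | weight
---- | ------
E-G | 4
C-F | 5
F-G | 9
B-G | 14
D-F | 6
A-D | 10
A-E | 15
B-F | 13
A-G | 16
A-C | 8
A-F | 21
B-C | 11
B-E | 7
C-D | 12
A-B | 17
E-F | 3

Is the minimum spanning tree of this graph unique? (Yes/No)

Kruskal's algorithm — process edges by increasing weight (ties by edge label):
E-F (3): add — endpoints in different components.
E-G (4): add — endpoints in different components.
C-F (5): add — endpoints in different components.
D-F (6): add — endpoints in different components.
B-E (7): add — endpoints in different components.
A-C (8): add — endpoints in different components.
Every non-tree edge has weight strictly greater than the heaviest edge on the tree path between its endpoints, so the MST is unique.

Yes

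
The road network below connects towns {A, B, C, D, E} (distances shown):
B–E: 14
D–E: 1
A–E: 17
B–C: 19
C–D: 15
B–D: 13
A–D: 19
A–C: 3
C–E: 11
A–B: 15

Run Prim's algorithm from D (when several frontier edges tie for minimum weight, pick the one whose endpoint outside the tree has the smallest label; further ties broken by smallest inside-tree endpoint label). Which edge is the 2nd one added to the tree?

C-E

Prim's algorithm from D:
Step 1: frontier [D–E 1, B–D 13, C–D 15, A–D 19] → take D–E (1); add E.
Step 2: frontier [B–D 13, C–D 15, A–D 19, C–E 11, B–E 14, A–E 17] → take C–E (11); add C.
Step 3: frontier [A–C 3, B–C 19, B–D 13, A–D 19, B–E 14, A–E 17] → take A–C (3); add A.
Step 4: frontier [A–B 15, B–C 19, B–D 13, B–E 14] → take B–D (13); add B.
The 2nd edge added is C–E.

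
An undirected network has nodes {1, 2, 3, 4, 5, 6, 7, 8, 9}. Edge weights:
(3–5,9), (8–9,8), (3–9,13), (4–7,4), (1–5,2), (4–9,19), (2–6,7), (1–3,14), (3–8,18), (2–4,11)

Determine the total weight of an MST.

Prim, starting at 4.
Step 1: cheapest edge leaving the tree is 4–7 (4); add 7.
Step 2: cheapest edge leaving the tree is 2–4 (11); add 2.
Step 3: cheapest edge leaving the tree is 2–6 (7); add 6.
Step 4: cheapest edge leaving the tree is 4–9 (19); add 9.
Step 5: cheapest edge leaving the tree is 8–9 (8); add 8.
Step 6: cheapest edge leaving the tree is 3–9 (13); add 3.
Step 7: cheapest edge leaving the tree is 3–5 (9); add 5.
Step 8: cheapest edge leaving the tree is 1–5 (2); add 1.
MST edges: 4–7, 2–4, 2–6, 4–9, 8–9, 3–9, 3–5, 1–5; total weight 4+11+7+19+8+13+9+2 = 73.

73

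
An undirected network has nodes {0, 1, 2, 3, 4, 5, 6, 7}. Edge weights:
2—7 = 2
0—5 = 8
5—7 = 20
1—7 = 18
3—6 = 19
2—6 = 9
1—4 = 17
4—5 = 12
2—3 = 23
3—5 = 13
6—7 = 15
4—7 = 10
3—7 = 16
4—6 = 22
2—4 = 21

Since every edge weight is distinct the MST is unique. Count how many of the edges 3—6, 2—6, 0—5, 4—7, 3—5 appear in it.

4

Kruskal: consider edges lightest-first.
2—7 (2): add — endpoints in different components.
0—5 (8): add — endpoints in different components.
2—6 (9): add — endpoints in different components.
4—7 (10): add — endpoints in different components.
4—5 (12): add — endpoints in different components.
3—5 (13): add — endpoints in different components.
6—7 (15): skip — 6 and 7 already connected.
3—7 (16): skip — 3 and 7 already connected.
1—4 (17): add — endpoints in different components.
MST edge set: {2—7, 0—5, 2—6, 4—7, 4—5, 3—5, 1—4}.
Of the listed edges, {2—6, 0—5, 4—7, 3—5} are in the MST → 4.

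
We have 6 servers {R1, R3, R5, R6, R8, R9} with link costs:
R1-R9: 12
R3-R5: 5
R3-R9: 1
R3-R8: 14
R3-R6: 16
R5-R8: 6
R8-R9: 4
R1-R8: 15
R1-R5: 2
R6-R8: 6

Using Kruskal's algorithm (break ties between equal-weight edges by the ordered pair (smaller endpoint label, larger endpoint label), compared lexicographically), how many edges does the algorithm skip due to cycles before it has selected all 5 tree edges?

Sort edges by weight, then run Kruskal:
R3-R9 (1): add — endpoints in different components.
R1-R5 (2): add — endpoints in different components.
R8-R9 (4): add — endpoints in different components.
R3-R5 (5): add — endpoints in different components.
R5-R8 (6): skip — R5 and R8 already connected.
R6-R8 (6): add — endpoints in different components.
Edges rejected before the tree was complete: 1.

1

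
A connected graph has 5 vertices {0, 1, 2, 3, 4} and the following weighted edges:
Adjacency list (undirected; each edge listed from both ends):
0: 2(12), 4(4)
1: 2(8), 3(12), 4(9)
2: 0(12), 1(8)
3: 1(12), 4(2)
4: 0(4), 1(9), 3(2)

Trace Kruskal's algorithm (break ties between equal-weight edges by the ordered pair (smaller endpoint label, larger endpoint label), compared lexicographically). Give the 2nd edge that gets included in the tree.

0-4

Kruskal: consider edges lightest-first.
3-4 (2): add. Components now {0} {1} {2} {3,4}
0-4 (4): add. Components now {0,3,4} {1} {2}
1-2 (8): add. Components now {0,3,4} {1,2}
1-4 (9): add. Components now {0,1,2,3,4}
The 2nd edge added is 0-4.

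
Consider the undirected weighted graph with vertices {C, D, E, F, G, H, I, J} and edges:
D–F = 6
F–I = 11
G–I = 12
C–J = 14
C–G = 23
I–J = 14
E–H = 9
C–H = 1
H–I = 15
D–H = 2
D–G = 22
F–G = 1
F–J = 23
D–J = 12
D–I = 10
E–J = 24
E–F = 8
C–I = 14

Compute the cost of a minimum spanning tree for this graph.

40

Prim's algorithm from C:
Step 1: cheapest edge leaving the tree is C–H (1); add H.
Step 2: cheapest edge leaving the tree is D–H (2); add D.
Step 3: cheapest edge leaving the tree is D–F (6); add F.
Step 4: cheapest edge leaving the tree is F–G (1); add G.
Step 5: cheapest edge leaving the tree is E–F (8); add E.
Step 6: cheapest edge leaving the tree is D–I (10); add I.
Step 7: cheapest edge leaving the tree is D–J (12); add J.
MST edges: C–H, D–H, D–F, F–G, E–F, D–I, D–J; total weight 1+2+6+1+8+10+12 = 40.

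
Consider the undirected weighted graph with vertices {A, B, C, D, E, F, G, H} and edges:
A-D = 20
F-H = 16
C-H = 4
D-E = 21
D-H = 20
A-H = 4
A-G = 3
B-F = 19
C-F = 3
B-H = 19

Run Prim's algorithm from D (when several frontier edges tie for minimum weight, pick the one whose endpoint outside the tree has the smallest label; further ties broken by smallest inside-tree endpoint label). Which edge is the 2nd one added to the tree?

A-G

Prim, starting at D.
Step 1: frontier [A-D 20, D-H 20, D-E 21] → take A-D (20); add A.
Step 2: frontier [A-G 3, A-H 4, D-H 20, D-E 21] → take A-G (3); add G.
Step 3: frontier [A-H 4, D-H 20, D-E 21] → take A-H (4); add H.
Step 4: frontier [D-E 21, C-H 4, F-H 16, B-H 19] → take C-H (4); add C.
Step 5: frontier [C-F 3, D-E 21, F-H 16, B-H 19] → take C-F (3); add F.
Step 6: frontier [D-E 21, B-F 19, B-H 19] → take B-F (19); add B.
Step 7: frontier [D-E 21] → take D-E (21); add E.
The 2nd edge added is A-G.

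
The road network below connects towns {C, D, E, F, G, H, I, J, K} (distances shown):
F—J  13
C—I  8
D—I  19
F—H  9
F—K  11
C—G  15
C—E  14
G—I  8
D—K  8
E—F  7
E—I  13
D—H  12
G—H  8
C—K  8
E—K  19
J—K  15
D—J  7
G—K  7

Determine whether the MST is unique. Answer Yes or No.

No

Kruskal: consider edges lightest-first.
D—J (7): add — endpoints in different components.
E—F (7): add — endpoints in different components.
G—K (7): add — endpoints in different components.
C—I (8): add — endpoints in different components.
C—K (8): add — endpoints in different components.
D—K (8): add — endpoints in different components.
G—H (8): add — endpoints in different components.
G—I (8): skip — G and I already connected.
F—H (9): add — endpoints in different components.
Non-tree edge G—I has weight 8, equal to the heaviest edge on its tree cycle — swapping gives another MST of the same weight. Not unique.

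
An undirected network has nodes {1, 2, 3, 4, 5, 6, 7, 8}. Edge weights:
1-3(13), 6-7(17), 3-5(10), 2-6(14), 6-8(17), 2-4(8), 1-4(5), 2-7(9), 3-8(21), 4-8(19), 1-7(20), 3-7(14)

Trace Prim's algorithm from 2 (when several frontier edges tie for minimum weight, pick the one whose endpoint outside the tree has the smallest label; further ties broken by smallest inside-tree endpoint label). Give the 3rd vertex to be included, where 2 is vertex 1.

1

Prim, starting at 2.
Step 1: cheapest edge leaving the tree is 2-4 (8); add 4.
Step 2: cheapest edge leaving the tree is 1-4 (5); add 1.
Step 3: cheapest edge leaving the tree is 2-7 (9); add 7.
Step 4: cheapest edge leaving the tree is 1-3 (13); add 3.
Step 5: cheapest edge leaving the tree is 3-5 (10); add 5.
Step 6: cheapest edge leaving the tree is 2-6 (14); add 6.
Step 7: cheapest edge leaving the tree is 6-8 (17); add 8.
Vertex order: 2, 4, 1, 7, 3, 5, 6, 8. The 3rd vertex is 1.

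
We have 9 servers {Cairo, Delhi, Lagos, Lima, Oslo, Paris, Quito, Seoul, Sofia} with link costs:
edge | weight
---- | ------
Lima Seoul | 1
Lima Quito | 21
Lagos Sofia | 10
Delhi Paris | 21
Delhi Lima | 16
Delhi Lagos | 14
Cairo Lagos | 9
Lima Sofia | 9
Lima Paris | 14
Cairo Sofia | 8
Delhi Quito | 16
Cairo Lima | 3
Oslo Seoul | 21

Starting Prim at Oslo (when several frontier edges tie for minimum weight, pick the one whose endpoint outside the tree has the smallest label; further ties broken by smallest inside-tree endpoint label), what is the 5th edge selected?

Cairo-Lagos

Prim, starting at Oslo.
Step 1: frontier [Oslo Seoul 21] → take Oslo Seoul (21); add Seoul.
Step 2: frontier [Lima Seoul 1] → take Lima Seoul (1); add Lima.
Step 3: frontier [Cairo Lima 3, Lima Sofia 9, Lima Paris 14, Delhi Lima 16, Lima Quito 21] → take Cairo Lima (3); add Cairo.
Step 4: frontier [Cairo Sofia 8, Cairo Lagos 9, Lima Sofia 9, Lima Paris 14, Delhi Lima 16, Lima Quito 21] → take Cairo Sofia (8); add Sofia.
Step 5: frontier [Cairo Lagos 9, Lima Paris 14, Delhi Lima 16, Lima Quito 21, Lagos Sofia 10] → take Cairo Lagos (9); add Lagos.
Step 6: frontier [Delhi Lagos 14, Lima Paris 14, Delhi Lima 16, Lima Quito 21] → take Delhi Lagos (14); add Delhi.
Step 7: frontier [Delhi Quito 16, Delhi Paris 21, Lima Paris 14, Lima Quito 21] → take Lima Paris (14); add Paris.
Step 8: frontier [Delhi Quito 16, Lima Quito 21] → take Delhi Quito (16); add Quito.
The 5th edge added is Cairo Lagos.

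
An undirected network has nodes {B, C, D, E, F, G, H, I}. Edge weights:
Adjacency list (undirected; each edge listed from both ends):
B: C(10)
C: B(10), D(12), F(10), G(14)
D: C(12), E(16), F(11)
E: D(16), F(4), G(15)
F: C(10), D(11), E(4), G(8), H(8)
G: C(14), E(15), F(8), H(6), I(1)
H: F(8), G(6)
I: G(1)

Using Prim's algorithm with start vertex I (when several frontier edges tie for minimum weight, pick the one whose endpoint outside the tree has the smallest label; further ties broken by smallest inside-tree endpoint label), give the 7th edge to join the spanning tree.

D-F

Grow the tree from I using Prim:
Step 1: cheapest edge leaving the tree is G—I (1); add G.
Step 2: cheapest edge leaving the tree is G—H (6); add H.
Step 3: cheapest edge leaving the tree is F—G (8); add F.
Step 4: cheapest edge leaving the tree is E—F (4); add E.
Step 5: cheapest edge leaving the tree is C—F (10); add C.
Step 6: cheapest edge leaving the tree is B—C (10); add B.
Step 7: cheapest edge leaving the tree is D—F (11); add D.
The 7th edge added is D—F.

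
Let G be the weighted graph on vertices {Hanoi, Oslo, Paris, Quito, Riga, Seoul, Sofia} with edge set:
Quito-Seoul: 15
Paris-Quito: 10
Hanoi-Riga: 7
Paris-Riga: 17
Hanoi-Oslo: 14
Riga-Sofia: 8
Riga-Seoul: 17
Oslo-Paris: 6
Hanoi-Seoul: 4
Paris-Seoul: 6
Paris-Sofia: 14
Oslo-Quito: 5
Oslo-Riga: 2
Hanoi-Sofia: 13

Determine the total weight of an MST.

31

Kruskal: consider edges lightest-first.
Oslo-Riga (2): add. Components now {Sofia} {Hanoi} {Oslo,Riga} {Seoul} {Quito} {Paris}
Hanoi-Seoul (4): add. Components now {Sofia} {Hanoi,Seoul} {Oslo,Riga} {Quito} {Paris}
Oslo-Quito (5): add. Components now {Sofia} {Hanoi,Seoul} {Oslo,Quito,Riga} {Paris}
Oslo-Paris (6): add. Components now {Sofia} {Hanoi,Seoul} {Oslo,Paris,Quito,Riga}
Paris-Seoul (6): add. Components now {Sofia} {Hanoi,Oslo,Paris,Quito,Riga,Seoul}
Hanoi-Riga (7): skip — Hanoi and Riga already connected.
Riga-Sofia (8): add. Components now {Hanoi,Oslo,Paris,Quito,Riga,Seoul,Sofia}
MST edges: Oslo-Riga, Hanoi-Seoul, Oslo-Quito, Oslo-Paris, Paris-Seoul, Riga-Sofia; total weight 2+4+5+6+6+8 = 31.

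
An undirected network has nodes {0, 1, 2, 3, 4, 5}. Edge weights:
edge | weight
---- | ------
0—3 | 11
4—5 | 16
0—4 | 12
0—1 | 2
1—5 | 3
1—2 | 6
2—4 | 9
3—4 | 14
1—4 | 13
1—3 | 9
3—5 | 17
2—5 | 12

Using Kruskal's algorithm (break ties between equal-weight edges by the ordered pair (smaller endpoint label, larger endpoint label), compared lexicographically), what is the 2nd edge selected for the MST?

1-5

Kruskal's algorithm — process edges by increasing weight (ties by edge label):
0—1 (2): add — endpoints in different components.
1—5 (3): add — endpoints in different components.
1—2 (6): add — endpoints in different components.
1—3 (9): add — endpoints in different components.
2—4 (9): add — endpoints in different components.
The 2nd edge added is 1—5.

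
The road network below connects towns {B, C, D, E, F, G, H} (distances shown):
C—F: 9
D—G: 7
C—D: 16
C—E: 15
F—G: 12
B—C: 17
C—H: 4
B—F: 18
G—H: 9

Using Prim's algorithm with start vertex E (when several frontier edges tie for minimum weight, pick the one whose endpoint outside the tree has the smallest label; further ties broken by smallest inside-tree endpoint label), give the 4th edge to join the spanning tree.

G-H

Grow the tree from E using Prim:
Step 1: cheapest edge leaving the tree is C—E (15); add C.
Step 2: cheapest edge leaving the tree is C—H (4); add H.
Step 3: cheapest edge leaving the tree is C—F (9); add F.
Step 4: cheapest edge leaving the tree is G—H (9); add G.
Step 5: cheapest edge leaving the tree is D—G (7); add D.
Step 6: cheapest edge leaving the tree is B—C (17); add B.
The 4th edge added is G—H.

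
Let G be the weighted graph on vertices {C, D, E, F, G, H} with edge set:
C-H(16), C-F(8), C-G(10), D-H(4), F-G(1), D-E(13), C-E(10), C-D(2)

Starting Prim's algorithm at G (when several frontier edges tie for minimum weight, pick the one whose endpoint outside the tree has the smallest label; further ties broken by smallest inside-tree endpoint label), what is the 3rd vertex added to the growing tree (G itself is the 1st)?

Grow the tree from G using Prim:
Step 1: frontier [F-G 1, C-G 10] → take F-G (1); add F.
Step 2: frontier [C-F 8, C-G 10] → take C-F (8); add C.
Step 3: frontier [C-D 2, C-E 10, C-H 16] → take C-D (2); add D.
Step 4: frontier [C-E 10, C-H 16, D-H 4, D-E 13] → take D-H (4); add H.
Step 5: frontier [C-E 10, D-E 13] → take C-E (10); add E.
Vertex order: G, F, C, D, H, E. The 3rd vertex is C.

C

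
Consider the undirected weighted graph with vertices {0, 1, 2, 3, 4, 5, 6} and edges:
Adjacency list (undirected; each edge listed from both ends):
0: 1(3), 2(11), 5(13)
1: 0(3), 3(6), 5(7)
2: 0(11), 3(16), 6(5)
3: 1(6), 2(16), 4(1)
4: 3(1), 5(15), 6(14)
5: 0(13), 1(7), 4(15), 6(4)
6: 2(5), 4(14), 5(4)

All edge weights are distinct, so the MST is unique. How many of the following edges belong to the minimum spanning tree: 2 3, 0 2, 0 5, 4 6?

Kruskal's algorithm — process edges by increasing weight (ties by edge label):
3 4 (1): add. Components now {0} {1} {2} {3,4} {5} {6}
0 1 (3): add. Components now {0,1} {2} {3,4} {5} {6}
5 6 (4): add. Components now {0,1} {2} {3,4} {5,6}
2 6 (5): add. Components now {0,1} {2,5,6} {3,4}
1 3 (6): add. Components now {0,1,3,4} {2,5,6}
1 5 (7): add. Components now {0,1,2,3,4,5,6}
MST edge set: {3 4, 0 1, 5 6, 2 6, 1 3, 1 5}.
Of the listed edges, {} are in the MST → 0.

0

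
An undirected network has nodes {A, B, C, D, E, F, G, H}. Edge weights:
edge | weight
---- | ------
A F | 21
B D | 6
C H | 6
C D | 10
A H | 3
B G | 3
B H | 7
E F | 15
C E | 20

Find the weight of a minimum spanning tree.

60

Sort edges by weight, then run Kruskal:
A H (3): add — endpoints in different components.
B G (3): add — endpoints in different components.
B D (6): add — endpoints in different components.
C H (6): add — endpoints in different components.
B H (7): add — endpoints in different components.
C D (10): skip — C and D already connected.
E F (15): add — endpoints in different components.
C E (20): add — endpoints in different components.
MST edges: A H, B G, B D, C H, B H, E F, C E; total weight 3+3+6+6+7+15+20 = 60.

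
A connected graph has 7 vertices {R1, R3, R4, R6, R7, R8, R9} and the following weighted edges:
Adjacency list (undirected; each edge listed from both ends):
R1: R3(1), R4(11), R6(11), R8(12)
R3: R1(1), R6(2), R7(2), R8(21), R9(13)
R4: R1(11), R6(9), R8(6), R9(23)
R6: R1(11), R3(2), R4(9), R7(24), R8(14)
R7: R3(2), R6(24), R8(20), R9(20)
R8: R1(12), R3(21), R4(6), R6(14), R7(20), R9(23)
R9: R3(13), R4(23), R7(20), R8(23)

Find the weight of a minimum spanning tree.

Prim's algorithm from R4:
Step 1: cheapest edge leaving the tree is R4-R8 (6); add R8.
Step 2: cheapest edge leaving the tree is R4-R6 (9); add R6.
Step 3: cheapest edge leaving the tree is R3-R6 (2); add R3.
Step 4: cheapest edge leaving the tree is R1-R3 (1); add R1.
Step 5: cheapest edge leaving the tree is R3-R7 (2); add R7.
Step 6: cheapest edge leaving the tree is R3-R9 (13); add R9.
MST edges: R4-R8, R4-R6, R3-R6, R1-R3, R3-R7, R3-R9; total weight 6+9+2+1+2+13 = 33.

33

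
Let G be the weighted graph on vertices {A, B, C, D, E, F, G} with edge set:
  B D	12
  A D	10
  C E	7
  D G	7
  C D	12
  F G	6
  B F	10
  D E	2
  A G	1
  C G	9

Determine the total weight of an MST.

33

Prim's algorithm from B:
Step 1: frontier [B F 10, B D 12] → take B F (10); add F.
Step 2: frontier [B D 12, F G 6] → take F G (6); add G.
Step 3: frontier [B D 12, A G 1, D G 7, C G 9] → take A G (1); add A.
Step 4: frontier [A D 10, B D 12, D G 7, C G 9] → take D G (7); add D.
Step 5: frontier [D E 2, C D 12, C G 9] → take D E (2); add E.
Step 6: frontier [C D 12, C E 7, C G 9] → take C E (7); add C.
MST edges: B F, F G, A G, D G, D E, C E; total weight 10+6+1+7+2+7 = 33.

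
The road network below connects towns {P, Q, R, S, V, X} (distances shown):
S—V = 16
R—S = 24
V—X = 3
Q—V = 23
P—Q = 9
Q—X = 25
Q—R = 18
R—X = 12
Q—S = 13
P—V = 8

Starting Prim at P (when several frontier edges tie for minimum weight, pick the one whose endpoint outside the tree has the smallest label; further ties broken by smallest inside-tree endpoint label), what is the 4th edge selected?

R-X

Prim, starting at P.
Step 1: cheapest edge leaving the tree is P—V (8); add V.
Step 2: cheapest edge leaving the tree is V—X (3); add X.
Step 3: cheapest edge leaving the tree is P—Q (9); add Q.
Step 4: cheapest edge leaving the tree is R—X (12); add R.
Step 5: cheapest edge leaving the tree is Q—S (13); add S.
The 4th edge added is R—X.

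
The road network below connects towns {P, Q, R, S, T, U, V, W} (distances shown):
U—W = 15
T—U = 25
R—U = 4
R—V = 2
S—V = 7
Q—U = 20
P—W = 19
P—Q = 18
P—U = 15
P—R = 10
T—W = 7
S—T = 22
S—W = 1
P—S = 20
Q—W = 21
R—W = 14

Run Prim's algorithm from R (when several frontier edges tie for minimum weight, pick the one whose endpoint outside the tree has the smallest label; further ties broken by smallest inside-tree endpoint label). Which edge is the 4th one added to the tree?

S-W

Prim, starting at R.
Step 1: cheapest edge leaving the tree is R—V (2); add V.
Step 2: cheapest edge leaving the tree is R—U (4); add U.
Step 3: cheapest edge leaving the tree is S—V (7); add S.
Step 4: cheapest edge leaving the tree is S—W (1); add W.
Step 5: cheapest edge leaving the tree is T—W (7); add T.
Step 6: cheapest edge leaving the tree is P—R (10); add P.
Step 7: cheapest edge leaving the tree is P—Q (18); add Q.
The 4th edge added is S—W.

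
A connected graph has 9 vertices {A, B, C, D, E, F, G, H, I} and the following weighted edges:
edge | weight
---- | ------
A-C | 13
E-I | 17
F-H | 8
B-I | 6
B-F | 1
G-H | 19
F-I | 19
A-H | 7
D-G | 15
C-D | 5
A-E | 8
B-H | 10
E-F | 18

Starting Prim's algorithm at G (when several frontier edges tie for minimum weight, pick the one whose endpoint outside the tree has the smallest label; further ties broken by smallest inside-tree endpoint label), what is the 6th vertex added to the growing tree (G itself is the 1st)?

Prim, starting at G.
Step 1: frontier [D-G 15, G-H 19] → take D-G (15); add D.
Step 2: frontier [C-D 5, G-H 19] → take C-D (5); add C.
Step 3: frontier [A-C 13, G-H 19] → take A-C (13); add A.
Step 4: frontier [A-H 7, A-E 8, G-H 19] → take A-H (7); add H.
Step 5: frontier [A-E 8, F-H 8, B-H 10] → take A-E (8); add E.
Step 6: frontier [E-I 17, E-F 18, F-H 8, B-H 10] → take F-H (8); add F.
Step 7: frontier [E-I 17, B-F 1, F-I 19, B-H 10] → take B-F (1); add B.
Step 8: frontier [B-I 6, E-I 17, F-I 19] → take B-I (6); add I.
Vertex order: G, D, C, A, H, E, F, B, I. The 6th vertex is E.

E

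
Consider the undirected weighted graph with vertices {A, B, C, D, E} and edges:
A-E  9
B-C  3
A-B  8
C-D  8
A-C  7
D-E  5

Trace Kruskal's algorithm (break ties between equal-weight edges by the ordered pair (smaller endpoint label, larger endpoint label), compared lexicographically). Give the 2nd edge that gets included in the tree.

Kruskal: consider edges lightest-first.
B-C (3): add. Components now {A} {B,C} {D} {E}
D-E (5): add. Components now {A} {B,C} {D,E}
A-C (7): add. Components now {A,B,C} {D,E}
A-B (8): skip — A and B already connected.
C-D (8): add. Components now {A,B,C,D,E}
The 2nd edge added is D-E.

D-E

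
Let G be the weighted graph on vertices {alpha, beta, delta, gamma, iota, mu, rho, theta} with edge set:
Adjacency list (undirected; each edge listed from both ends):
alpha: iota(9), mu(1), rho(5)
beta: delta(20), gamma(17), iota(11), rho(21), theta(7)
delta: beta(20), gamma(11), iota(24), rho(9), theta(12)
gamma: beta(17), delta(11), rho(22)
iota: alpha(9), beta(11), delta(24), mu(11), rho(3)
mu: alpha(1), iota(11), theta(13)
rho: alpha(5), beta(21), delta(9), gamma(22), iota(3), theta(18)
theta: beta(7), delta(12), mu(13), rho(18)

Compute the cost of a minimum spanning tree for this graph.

47

Prim, starting at gamma.
Step 1: cheapest edge leaving the tree is delta—gamma (11); add delta.
Step 2: cheapest edge leaving the tree is delta—rho (9); add rho.
Step 3: cheapest edge leaving the tree is iota—rho (3); add iota.
Step 4: cheapest edge leaving the tree is alpha—rho (5); add alpha.
Step 5: cheapest edge leaving the tree is alpha—mu (1); add mu.
Step 6: cheapest edge leaving the tree is beta—iota (11); add beta.
Step 7: cheapest edge leaving the tree is beta—theta (7); add theta.
MST edges: delta—gamma, delta—rho, iota—rho, alpha—rho, alpha—mu, beta—iota, beta—theta; total weight 11+9+3+5+1+11+7 = 47.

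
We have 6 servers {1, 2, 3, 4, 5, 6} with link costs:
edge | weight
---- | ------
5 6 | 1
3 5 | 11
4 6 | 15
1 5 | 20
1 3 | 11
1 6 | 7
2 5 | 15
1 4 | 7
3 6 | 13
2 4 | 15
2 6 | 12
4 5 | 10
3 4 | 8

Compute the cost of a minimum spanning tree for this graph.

Kruskal's algorithm — process edges by increasing weight (ties by edge label):
5 6 (1): add. Components now {1} {2} {3} {4} {5,6}
1 4 (7): add. Components now {1,4} {2} {3} {5,6}
1 6 (7): add. Components now {1,4,5,6} {2} {3}
3 4 (8): add. Components now {1,3,4,5,6} {2}
4 5 (10): skip — 4 and 5 already connected.
1 3 (11): skip — 1 and 3 already connected.
3 5 (11): skip — 3 and 5 already connected.
2 6 (12): add. Components now {1,2,3,4,5,6}
MST edges: 5 6, 1 4, 1 6, 3 4, 2 6; total weight 1+7+7+8+12 = 35.

35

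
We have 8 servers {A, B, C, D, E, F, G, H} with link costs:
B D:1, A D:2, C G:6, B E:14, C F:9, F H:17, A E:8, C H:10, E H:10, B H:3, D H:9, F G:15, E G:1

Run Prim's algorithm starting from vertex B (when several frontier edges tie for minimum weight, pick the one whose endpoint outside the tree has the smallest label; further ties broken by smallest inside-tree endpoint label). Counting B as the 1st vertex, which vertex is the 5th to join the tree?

Grow the tree from B using Prim:
Step 1: cheapest edge leaving the tree is B D (1); add D.
Step 2: cheapest edge leaving the tree is A D (2); add A.
Step 3: cheapest edge leaving the tree is B H (3); add H.
Step 4: cheapest edge leaving the tree is A E (8); add E.
Step 5: cheapest edge leaving the tree is E G (1); add G.
Step 6: cheapest edge leaving the tree is C G (6); add C.
Step 7: cheapest edge leaving the tree is C F (9); add F.
Vertex order: B, D, A, H, E, G, C, F. The 5th vertex is E.

E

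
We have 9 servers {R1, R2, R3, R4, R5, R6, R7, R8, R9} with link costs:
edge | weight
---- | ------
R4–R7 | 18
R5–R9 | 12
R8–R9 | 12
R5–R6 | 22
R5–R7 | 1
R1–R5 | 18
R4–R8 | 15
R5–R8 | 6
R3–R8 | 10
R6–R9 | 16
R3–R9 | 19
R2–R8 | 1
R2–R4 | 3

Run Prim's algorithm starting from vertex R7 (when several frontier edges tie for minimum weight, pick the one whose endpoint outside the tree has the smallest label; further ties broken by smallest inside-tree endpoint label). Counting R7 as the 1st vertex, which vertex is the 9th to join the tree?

R1

Grow the tree from R7 using Prim:
Step 1: cheapest edge leaving the tree is R5–R7 (1); add R5.
Step 2: cheapest edge leaving the tree is R5–R8 (6); add R8.
Step 3: cheapest edge leaving the tree is R2–R8 (1); add R2.
Step 4: cheapest edge leaving the tree is R2–R4 (3); add R4.
Step 5: cheapest edge leaving the tree is R3–R8 (10); add R3.
Step 6: cheapest edge leaving the tree is R5–R9 (12); add R9.
Step 7: cheapest edge leaving the tree is R6–R9 (16); add R6.
Step 8: cheapest edge leaving the tree is R1–R5 (18); add R1.
Vertex order: R7, R5, R8, R2, R4, R3, R9, R6, R1. The 9th vertex is R1.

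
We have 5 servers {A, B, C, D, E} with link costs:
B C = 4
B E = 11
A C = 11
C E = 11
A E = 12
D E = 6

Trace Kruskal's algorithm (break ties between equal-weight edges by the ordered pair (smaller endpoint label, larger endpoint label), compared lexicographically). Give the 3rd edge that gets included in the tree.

Kruskal: consider edges lightest-first.
B C (4): add — endpoints in different components.
D E (6): add — endpoints in different components.
A C (11): add — endpoints in different components.
B E (11): add — endpoints in different components.
The 3rd edge added is A C.

A-C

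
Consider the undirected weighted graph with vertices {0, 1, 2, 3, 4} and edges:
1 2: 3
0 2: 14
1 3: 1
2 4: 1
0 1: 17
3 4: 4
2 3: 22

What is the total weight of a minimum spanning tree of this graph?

19

Kruskal: consider edges lightest-first.
1 3 (1): add — endpoints in different components.
2 4 (1): add — endpoints in different components.
1 2 (3): add — endpoints in different components.
3 4 (4): skip — 3 and 4 already connected.
0 2 (14): add — endpoints in different components.
MST edges: 1 3, 2 4, 1 2, 0 2; total weight 1+1+3+14 = 19.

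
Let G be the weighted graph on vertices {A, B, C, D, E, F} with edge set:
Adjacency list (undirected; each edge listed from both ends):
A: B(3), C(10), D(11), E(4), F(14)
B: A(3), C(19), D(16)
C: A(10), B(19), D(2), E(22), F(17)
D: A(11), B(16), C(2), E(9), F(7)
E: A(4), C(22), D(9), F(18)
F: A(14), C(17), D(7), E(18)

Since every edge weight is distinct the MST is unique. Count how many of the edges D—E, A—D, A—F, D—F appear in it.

Kruskal's algorithm — process edges by increasing weight (ties by edge label):
C—D (2): add. Components now {A} {B} {C,D} {E} {F}
A—B (3): add. Components now {A,B} {C,D} {E} {F}
A—E (4): add. Components now {A,B,E} {C,D} {F}
D—F (7): add. Components now {A,B,E} {C,D,F}
D—E (9): add. Components now {A,B,C,D,E,F}
MST edge set: {C—D, A—B, A—E, D—F, D—E}.
Of the listed edges, {D—E, D—F} are in the MST → 2.

2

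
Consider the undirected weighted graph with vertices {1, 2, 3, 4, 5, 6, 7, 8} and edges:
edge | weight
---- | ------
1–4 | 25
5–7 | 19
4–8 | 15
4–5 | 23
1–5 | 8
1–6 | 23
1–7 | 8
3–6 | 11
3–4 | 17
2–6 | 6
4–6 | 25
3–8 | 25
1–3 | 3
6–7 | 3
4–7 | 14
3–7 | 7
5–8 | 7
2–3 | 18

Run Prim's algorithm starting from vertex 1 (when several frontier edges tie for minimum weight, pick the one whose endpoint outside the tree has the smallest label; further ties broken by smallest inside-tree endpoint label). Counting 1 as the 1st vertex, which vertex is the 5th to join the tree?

2

Grow the tree from 1 using Prim:
Step 1: cheapest edge leaving the tree is 1–3 (3); add 3.
Step 2: cheapest edge leaving the tree is 3–7 (7); add 7.
Step 3: cheapest edge leaving the tree is 6–7 (3); add 6.
Step 4: cheapest edge leaving the tree is 2–6 (6); add 2.
Step 5: cheapest edge leaving the tree is 1–5 (8); add 5.
Step 6: cheapest edge leaving the tree is 5–8 (7); add 8.
Step 7: cheapest edge leaving the tree is 4–7 (14); add 4.
Vertex order: 1, 3, 7, 6, 2, 5, 8, 4. The 5th vertex is 2.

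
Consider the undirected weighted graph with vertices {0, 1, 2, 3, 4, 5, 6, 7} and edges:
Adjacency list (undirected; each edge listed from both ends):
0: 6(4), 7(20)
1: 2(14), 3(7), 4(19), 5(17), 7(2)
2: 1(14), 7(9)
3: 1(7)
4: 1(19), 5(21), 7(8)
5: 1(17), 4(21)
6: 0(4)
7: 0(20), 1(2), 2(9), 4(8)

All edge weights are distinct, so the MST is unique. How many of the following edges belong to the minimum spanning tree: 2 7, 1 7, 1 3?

3

Kruskal's algorithm — process edges by increasing weight (ties by edge label):
1 7 (2): add — endpoints in different components.
0 6 (4): add — endpoints in different components.
1 3 (7): add — endpoints in different components.
4 7 (8): add — endpoints in different components.
2 7 (9): add — endpoints in different components.
1 2 (14): skip — 1 and 2 already connected.
1 5 (17): add — endpoints in different components.
1 4 (19): skip — 1 and 4 already connected.
0 7 (20): add — endpoints in different components.
MST edge set: {1 7, 0 6, 1 3, 4 7, 2 7, 1 5, 0 7}.
Of the listed edges, {2 7, 1 7, 1 3} are in the MST → 3.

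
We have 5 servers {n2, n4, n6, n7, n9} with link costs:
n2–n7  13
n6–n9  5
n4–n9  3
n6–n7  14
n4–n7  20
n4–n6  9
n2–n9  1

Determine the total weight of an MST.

Prim's algorithm from n4:
Step 1: cheapest edge leaving the tree is n4–n9 (3); add n9.
Step 2: cheapest edge leaving the tree is n2–n9 (1); add n2.
Step 3: cheapest edge leaving the tree is n6–n9 (5); add n6.
Step 4: cheapest edge leaving the tree is n2–n7 (13); add n7.
MST edges: n4–n9, n2–n9, n6–n9, n2–n7; total weight 3+1+5+13 = 22.

22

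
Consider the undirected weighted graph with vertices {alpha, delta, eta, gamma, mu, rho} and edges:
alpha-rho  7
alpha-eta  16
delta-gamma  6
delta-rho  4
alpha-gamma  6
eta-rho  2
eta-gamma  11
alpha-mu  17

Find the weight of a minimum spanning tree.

35

Prim's algorithm from eta:
Step 1: cheapest edge leaving the tree is eta-rho (2); add rho.
Step 2: cheapest edge leaving the tree is delta-rho (4); add delta.
Step 3: cheapest edge leaving the tree is delta-gamma (6); add gamma.
Step 4: cheapest edge leaving the tree is alpha-gamma (6); add alpha.
Step 5: cheapest edge leaving the tree is alpha-mu (17); add mu.
MST edges: eta-rho, delta-rho, delta-gamma, alpha-gamma, alpha-mu; total weight 2+4+6+6+17 = 35.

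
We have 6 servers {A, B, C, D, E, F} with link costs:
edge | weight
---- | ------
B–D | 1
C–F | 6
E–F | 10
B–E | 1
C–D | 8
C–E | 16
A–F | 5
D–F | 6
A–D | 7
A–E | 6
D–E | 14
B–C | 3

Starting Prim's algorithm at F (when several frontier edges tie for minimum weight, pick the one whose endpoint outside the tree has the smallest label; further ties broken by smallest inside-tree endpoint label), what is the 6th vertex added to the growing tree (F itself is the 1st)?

E

Prim, starting at F.
Step 1: cheapest edge leaving the tree is A–F (5); add A.
Step 2: cheapest edge leaving the tree is C–F (6); add C.
Step 3: cheapest edge leaving the tree is B–C (3); add B.
Step 4: cheapest edge leaving the tree is B–D (1); add D.
Step 5: cheapest edge leaving the tree is B–E (1); add E.
Vertex order: F, A, C, B, D, E. The 6th vertex is E.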